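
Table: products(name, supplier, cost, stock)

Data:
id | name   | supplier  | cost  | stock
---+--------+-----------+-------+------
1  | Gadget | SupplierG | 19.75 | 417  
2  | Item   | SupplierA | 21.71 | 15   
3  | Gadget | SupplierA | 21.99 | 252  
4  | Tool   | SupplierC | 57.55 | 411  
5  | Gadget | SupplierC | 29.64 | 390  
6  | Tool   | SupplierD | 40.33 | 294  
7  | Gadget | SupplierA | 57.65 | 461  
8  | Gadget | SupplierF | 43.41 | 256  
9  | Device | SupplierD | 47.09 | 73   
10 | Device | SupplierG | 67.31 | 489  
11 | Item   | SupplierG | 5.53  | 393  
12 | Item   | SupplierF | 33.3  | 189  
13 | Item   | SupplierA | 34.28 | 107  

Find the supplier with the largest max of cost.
SELECT supplier, MAX(cost) as val
FROM products
GROUP BY supplier
ORDER BY val DESC
LIMIT 1

Result: SupplierG with max(cost) = 67.31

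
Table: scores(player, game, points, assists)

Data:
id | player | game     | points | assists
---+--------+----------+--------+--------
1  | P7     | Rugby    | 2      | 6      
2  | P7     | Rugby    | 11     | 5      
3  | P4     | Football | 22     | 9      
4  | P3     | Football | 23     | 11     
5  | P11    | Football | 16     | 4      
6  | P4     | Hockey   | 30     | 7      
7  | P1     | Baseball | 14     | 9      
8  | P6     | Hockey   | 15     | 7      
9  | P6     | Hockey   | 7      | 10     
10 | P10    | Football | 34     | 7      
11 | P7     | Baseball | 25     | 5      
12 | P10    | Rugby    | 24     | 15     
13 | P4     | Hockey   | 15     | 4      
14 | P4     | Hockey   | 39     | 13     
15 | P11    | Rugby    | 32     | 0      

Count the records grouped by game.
SELECT game, COUNT(*) as count
FROM scores
GROUP BY game

Result:
  Baseball: 2
  Football: 4
  Hockey: 5
  Rugby: 4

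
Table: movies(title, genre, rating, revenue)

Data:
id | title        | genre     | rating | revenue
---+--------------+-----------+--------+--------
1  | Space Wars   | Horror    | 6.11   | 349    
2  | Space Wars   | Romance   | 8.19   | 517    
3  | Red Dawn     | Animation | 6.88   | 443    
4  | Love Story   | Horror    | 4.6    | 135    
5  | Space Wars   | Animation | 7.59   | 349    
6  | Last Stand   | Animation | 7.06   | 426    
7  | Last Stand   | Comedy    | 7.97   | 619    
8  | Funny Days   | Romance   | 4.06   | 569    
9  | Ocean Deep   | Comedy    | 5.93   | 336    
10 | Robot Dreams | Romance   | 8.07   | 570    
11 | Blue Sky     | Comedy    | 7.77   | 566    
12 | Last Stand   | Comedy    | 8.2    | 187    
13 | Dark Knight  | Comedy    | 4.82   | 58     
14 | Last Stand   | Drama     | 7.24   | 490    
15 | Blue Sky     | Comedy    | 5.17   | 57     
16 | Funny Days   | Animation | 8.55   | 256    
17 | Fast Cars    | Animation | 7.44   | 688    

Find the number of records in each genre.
SELECT genre, COUNT(*) as count
FROM movies
GROUP BY genre

Result:
  Animation: 5
  Comedy: 6
  Drama: 1
  Horror: 2
  Romance: 3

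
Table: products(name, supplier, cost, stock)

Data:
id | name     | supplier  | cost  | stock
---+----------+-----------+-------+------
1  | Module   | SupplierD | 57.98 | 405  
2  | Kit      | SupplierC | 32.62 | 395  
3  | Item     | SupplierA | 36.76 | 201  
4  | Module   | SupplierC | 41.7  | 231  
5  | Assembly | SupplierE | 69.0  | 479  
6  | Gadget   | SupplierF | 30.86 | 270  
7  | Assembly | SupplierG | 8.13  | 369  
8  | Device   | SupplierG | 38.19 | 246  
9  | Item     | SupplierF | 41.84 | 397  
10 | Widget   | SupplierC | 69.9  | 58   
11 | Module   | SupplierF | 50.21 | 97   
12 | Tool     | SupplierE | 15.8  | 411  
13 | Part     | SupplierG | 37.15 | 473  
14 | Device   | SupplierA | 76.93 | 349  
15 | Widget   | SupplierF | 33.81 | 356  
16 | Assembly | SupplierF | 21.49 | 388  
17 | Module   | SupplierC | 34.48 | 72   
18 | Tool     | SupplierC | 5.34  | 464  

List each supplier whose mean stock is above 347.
SELECT supplier, AVG(stock)
FROM products
GROUP BY supplier
HAVING AVG(stock) > 347

Result:
  SupplierD: avg=405.00
  SupplierE: avg=445.00
  SupplierG: avg=362.67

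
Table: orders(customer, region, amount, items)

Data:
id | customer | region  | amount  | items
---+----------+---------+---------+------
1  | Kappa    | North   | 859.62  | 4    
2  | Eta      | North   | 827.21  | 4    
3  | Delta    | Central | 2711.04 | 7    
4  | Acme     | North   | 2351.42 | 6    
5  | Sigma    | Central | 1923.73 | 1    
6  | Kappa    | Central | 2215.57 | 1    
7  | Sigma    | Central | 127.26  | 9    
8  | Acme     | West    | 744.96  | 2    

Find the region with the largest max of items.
SELECT region, MAX(items) as val
FROM orders
GROUP BY region
ORDER BY val DESC
LIMIT 1

Result: Central with max(items) = 9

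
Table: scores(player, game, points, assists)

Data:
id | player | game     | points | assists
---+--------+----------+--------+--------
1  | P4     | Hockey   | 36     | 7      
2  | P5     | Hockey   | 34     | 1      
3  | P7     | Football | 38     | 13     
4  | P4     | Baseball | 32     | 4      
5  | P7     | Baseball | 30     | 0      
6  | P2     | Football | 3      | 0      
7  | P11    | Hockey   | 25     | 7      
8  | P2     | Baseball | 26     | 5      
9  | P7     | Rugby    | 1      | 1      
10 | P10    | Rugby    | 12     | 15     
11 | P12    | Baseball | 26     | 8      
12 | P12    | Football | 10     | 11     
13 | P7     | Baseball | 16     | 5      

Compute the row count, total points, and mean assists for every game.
SELECT game,
       COUNT(*) as cnt,
       SUM(points) as total_points,
       AVG(assists) as avg_assists
FROM scores
GROUP BY game

Result:
  Baseball: 5 records, 130 total points, 4.40 avg assists
  Football: 3 records, 51 total points, 8.00 avg assists
  Hockey: 3 records, 95 total points, 5.00 avg assists
  Rugby: 2 records, 13 total points, 8.00 avg assists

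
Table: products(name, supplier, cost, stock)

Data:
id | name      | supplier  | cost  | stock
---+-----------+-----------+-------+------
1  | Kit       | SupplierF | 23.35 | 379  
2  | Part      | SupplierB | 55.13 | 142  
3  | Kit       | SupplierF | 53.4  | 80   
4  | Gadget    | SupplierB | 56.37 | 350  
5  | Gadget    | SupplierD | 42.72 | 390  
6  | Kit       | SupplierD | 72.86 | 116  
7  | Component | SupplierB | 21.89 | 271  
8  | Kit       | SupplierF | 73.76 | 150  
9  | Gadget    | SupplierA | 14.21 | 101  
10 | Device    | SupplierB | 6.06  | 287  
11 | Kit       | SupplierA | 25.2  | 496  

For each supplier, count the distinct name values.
SELECT supplier, COUNT(DISTINCT name)
FROM products
GROUP BY supplier

Result:
  SupplierA: 2 distinct
  SupplierB: 4 distinct
  SupplierD: 2 distinct
  SupplierF: 1 distinct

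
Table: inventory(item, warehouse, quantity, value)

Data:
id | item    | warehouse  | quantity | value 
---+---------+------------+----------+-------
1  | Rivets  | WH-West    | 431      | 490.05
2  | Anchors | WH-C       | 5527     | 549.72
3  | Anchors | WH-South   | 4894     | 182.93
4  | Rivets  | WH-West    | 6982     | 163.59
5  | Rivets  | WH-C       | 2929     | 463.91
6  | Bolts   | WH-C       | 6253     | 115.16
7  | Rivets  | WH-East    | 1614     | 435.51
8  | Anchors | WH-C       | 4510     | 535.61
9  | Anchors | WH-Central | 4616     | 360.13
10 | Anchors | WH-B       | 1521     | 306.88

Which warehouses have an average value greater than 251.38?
SELECT warehouse, AVG(value)
FROM inventory
GROUP BY warehouse
HAVING AVG(value) > 251.38

Result:
  WH-B: avg=306.88
  WH-C: avg=416.10
  WH-Central: avg=360.13
  WH-East: avg=435.51
  WH-West: avg=326.82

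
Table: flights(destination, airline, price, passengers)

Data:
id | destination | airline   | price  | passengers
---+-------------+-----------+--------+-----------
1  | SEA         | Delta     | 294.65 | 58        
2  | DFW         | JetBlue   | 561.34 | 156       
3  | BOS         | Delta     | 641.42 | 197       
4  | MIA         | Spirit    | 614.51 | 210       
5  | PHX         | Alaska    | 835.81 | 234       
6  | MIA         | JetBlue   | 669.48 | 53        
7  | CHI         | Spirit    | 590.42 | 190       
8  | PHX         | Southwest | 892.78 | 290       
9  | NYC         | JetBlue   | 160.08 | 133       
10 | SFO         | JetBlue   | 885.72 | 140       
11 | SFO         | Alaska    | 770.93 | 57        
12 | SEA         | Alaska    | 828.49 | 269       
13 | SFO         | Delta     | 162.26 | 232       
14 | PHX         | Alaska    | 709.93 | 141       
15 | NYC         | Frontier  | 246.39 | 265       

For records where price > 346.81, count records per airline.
SELECT airline, COUNT(*)
FROM flights
WHERE price > 346.81
GROUP BY airline

Note: WHERE filters rows before grouping.

Result:
  Alaska: 4
  Delta: 1
  JetBlue: 3
  Southwest: 1
  Spirit: 2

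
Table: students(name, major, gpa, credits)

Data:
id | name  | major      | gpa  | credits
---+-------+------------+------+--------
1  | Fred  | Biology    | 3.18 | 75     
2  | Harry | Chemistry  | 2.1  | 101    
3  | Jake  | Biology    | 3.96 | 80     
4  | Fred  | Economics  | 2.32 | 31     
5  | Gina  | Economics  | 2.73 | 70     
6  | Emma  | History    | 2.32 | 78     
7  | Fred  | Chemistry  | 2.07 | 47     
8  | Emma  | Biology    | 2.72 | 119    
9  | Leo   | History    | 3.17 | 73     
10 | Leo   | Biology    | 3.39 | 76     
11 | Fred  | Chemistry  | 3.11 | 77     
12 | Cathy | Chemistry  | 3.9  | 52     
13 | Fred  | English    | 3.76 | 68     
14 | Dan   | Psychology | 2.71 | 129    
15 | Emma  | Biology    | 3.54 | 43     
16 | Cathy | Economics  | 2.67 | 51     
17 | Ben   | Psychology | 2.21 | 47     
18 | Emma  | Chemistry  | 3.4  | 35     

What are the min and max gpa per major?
SELECT major, MIN(gpa), MAX(gpa)
FROM students
GROUP BY major

Result:
  Biology: min=2.72, max=3.96
  Chemistry: min=2.07, max=3.90
  Economics: min=2.32, max=2.73
  English: min=3.76, max=3.76
  History: min=2.32, max=3.17
  Psychology: min=2.21, max=2.71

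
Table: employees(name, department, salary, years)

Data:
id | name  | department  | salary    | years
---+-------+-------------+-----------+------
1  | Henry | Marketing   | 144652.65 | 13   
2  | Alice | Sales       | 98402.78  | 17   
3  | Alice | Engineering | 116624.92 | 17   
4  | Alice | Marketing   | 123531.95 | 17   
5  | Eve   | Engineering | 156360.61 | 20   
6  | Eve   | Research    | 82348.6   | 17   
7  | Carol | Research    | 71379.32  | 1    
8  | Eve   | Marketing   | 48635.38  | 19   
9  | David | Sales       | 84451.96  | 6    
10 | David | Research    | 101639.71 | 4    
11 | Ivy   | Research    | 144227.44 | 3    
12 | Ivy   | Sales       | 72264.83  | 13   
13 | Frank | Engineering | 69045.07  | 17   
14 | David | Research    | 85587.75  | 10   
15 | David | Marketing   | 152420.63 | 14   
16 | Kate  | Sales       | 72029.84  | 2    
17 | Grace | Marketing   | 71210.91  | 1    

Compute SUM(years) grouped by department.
SELECT department, SUM(years) as result
FROM employees
GROUP BY department

Result:
  Engineering: 54
  Marketing: 64
  Research: 35
  Sales: 38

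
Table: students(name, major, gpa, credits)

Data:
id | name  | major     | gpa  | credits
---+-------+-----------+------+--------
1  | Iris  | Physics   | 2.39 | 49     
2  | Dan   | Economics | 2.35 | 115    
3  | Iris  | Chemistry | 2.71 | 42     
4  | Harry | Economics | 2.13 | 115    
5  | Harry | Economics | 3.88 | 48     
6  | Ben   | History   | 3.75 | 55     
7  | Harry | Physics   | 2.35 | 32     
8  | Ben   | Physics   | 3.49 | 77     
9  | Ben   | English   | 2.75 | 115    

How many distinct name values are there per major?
SELECT major, COUNT(DISTINCT name)
FROM students
GROUP BY major

Result:
  Chemistry: 1 distinct
  Economics: 2 distinct
  English: 1 distinct
  History: 1 distinct
  Physics: 3 distinct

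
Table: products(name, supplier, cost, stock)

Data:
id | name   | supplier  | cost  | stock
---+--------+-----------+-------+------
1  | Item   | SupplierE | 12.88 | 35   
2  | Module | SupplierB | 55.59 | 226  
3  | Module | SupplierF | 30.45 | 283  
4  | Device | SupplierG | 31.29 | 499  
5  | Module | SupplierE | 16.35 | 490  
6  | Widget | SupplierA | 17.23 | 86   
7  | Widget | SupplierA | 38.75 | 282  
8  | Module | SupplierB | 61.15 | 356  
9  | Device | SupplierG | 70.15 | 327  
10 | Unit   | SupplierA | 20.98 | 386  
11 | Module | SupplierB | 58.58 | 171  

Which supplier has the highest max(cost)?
SELECT supplier, MAX(cost) as val
FROM products
GROUP BY supplier
ORDER BY val DESC
LIMIT 1

Result: SupplierG with max(cost) = 70.15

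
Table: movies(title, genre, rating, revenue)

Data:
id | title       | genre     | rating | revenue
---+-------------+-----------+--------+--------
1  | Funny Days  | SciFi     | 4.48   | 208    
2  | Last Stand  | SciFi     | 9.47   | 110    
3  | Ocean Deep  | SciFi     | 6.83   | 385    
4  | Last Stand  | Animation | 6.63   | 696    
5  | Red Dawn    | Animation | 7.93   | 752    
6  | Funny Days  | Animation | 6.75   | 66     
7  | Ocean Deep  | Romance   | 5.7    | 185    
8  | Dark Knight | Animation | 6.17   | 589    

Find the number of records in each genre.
SELECT genre, COUNT(*) as count
FROM movies
GROUP BY genre

Result:
  Animation: 4
  Romance: 1
  SciFi: 3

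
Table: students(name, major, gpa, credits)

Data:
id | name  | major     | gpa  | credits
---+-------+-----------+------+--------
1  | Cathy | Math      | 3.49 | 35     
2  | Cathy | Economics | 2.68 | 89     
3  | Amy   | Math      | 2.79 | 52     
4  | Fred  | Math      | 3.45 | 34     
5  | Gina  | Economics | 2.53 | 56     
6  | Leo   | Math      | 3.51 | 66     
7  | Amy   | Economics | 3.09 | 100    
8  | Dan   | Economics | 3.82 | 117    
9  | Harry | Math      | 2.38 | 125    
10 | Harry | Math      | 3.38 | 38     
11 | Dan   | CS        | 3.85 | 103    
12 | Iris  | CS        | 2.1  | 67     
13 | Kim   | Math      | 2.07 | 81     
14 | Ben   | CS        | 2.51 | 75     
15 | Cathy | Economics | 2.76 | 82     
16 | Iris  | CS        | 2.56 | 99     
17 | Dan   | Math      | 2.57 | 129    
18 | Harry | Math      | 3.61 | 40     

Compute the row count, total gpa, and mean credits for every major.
SELECT major,
       COUNT(*) as cnt,
       SUM(gpa) as total_gpa,
       AVG(credits) as avg_credits
FROM students
GROUP BY major

Result:
  CS: 4 records, 11.02 total gpa, 86.00 avg credits
  Economics: 5 records, 14.88 total gpa, 88.80 avg credits
  Math: 9 records, 27.25 total gpa, 66.67 avg credits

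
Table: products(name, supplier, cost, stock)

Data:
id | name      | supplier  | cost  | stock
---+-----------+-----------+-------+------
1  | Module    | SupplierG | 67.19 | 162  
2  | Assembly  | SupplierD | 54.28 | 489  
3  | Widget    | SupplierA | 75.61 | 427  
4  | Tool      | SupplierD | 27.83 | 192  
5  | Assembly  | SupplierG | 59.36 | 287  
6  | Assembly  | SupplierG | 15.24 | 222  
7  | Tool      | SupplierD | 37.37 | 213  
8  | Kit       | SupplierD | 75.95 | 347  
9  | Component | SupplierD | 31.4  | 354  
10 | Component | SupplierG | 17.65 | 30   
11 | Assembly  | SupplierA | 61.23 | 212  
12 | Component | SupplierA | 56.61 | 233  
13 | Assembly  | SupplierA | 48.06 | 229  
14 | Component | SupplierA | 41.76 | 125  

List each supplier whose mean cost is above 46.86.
SELECT supplier, AVG(cost)
FROM products
GROUP BY supplier
HAVING AVG(cost) > 46.86

Result:
  SupplierA: avg=56.65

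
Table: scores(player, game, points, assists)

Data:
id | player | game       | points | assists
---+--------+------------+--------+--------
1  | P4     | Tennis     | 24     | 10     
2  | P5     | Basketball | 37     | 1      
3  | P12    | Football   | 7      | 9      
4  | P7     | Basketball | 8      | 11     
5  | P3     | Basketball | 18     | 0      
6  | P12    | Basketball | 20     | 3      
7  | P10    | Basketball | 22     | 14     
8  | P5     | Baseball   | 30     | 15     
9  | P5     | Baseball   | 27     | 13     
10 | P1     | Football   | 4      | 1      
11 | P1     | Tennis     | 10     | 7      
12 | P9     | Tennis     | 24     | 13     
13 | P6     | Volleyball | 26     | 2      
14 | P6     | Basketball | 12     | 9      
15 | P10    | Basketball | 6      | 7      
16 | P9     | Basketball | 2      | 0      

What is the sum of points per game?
SELECT game, SUM(points) as result
FROM scores
GROUP BY game

Result:
  Baseball: 57
  Basketball: 125
  Football: 11
  Tennis: 58
  Volleyball: 26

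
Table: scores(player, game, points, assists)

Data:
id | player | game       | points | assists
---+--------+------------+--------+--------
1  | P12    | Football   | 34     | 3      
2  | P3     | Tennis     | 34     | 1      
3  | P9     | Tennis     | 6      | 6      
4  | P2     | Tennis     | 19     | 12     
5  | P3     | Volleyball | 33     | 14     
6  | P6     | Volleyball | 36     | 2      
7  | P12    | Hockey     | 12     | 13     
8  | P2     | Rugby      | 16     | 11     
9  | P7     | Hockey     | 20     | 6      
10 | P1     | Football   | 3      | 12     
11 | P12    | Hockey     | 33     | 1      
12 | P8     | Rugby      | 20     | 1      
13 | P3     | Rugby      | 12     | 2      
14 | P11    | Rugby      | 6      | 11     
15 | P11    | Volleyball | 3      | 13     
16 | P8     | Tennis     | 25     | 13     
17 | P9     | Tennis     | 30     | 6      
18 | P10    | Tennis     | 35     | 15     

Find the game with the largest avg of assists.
SELECT game, AVG(assists) as val
FROM scores
GROUP BY game
ORDER BY val DESC
LIMIT 1

Result: Volleyball with avg(assists) = 9.67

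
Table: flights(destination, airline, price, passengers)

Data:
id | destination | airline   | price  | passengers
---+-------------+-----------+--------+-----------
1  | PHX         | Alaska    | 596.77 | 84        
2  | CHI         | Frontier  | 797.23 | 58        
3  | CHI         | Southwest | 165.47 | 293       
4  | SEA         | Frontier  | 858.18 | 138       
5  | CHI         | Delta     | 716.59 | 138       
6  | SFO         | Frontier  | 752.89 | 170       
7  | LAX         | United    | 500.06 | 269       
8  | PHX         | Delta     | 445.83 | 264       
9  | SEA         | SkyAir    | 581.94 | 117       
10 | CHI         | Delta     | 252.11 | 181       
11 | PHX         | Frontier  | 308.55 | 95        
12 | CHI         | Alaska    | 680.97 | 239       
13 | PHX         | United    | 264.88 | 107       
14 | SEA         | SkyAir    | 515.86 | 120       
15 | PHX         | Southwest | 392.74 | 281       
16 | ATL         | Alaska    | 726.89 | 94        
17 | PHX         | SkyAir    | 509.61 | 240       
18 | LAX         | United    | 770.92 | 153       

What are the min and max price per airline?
SELECT airline, MIN(price), MAX(price)
FROM flights
GROUP BY airline

Result:
  Alaska: min=596.77, max=726.89
  Delta: min=252.11, max=716.59
  Frontier: min=308.55, max=858.18
  SkyAir: min=509.61, max=581.94
  Southwest: min=165.47, max=392.74
  United: min=264.88, max=770.92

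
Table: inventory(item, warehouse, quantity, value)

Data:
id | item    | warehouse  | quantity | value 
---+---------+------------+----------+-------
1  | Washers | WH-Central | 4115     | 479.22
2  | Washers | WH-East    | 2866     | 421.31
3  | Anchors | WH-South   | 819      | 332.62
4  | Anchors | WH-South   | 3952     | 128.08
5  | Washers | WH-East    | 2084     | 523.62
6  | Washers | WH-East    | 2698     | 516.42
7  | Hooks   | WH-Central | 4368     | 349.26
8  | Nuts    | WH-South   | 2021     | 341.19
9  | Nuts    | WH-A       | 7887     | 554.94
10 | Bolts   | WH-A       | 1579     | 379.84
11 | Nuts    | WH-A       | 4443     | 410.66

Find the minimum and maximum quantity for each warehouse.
SELECT warehouse, MIN(quantity), MAX(quantity)
FROM inventory
GROUP BY warehouse

Result:
  WH-A: min=1579, max=7887
  WH-Central: min=4115, max=4368
  WH-East: min=2084, max=2866
  WH-South: min=819, max=3952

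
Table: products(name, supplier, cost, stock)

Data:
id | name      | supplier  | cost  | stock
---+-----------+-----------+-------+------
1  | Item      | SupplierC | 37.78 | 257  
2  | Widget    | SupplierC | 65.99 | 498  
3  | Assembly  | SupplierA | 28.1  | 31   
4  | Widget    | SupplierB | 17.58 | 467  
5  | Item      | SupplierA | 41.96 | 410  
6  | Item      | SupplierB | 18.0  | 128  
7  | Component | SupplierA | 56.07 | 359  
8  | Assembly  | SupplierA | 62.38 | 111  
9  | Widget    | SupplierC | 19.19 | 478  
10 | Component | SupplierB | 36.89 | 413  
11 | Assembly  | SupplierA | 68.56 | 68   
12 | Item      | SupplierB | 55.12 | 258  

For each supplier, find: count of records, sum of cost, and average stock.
SELECT supplier,
       COUNT(*) as cnt,
       SUM(cost) as total_cost,
       AVG(stock) as avg_stock
FROM products
GROUP BY supplier

Result:
  SupplierA: 5 records, 257.07 total cost, 195.80 avg stock
  SupplierB: 4 records, 127.59 total cost, 316.50 avg stock
  SupplierC: 3 records, 122.96 total cost, 411.00 avg stock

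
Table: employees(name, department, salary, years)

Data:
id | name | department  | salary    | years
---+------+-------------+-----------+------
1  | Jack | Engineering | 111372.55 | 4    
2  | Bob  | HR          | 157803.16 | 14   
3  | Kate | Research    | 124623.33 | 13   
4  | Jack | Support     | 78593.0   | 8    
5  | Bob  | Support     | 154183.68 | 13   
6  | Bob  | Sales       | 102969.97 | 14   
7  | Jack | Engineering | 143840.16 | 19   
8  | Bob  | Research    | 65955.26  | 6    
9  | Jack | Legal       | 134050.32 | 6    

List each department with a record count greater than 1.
SELECT department, COUNT(*) as cnt
FROM employees
GROUP BY department
HAVING COUNT(*) > 1

Result:
  Engineering: 2
  Research: 2
  Support: 2

Note: HAVING filters groups after aggregation, WHERE filters rows before.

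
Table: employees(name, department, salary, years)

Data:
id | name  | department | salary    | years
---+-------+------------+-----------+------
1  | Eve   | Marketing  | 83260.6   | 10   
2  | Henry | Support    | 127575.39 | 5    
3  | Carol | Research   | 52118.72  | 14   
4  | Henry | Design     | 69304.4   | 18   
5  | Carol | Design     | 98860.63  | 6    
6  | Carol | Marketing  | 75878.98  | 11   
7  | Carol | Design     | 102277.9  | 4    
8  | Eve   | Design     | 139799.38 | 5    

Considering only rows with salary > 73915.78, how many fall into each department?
SELECT department, COUNT(*)
FROM employees
WHERE salary > 73915.78
GROUP BY department

Note: WHERE filters rows before grouping.

Result:
  Design: 3
  Marketing: 2
  Support: 1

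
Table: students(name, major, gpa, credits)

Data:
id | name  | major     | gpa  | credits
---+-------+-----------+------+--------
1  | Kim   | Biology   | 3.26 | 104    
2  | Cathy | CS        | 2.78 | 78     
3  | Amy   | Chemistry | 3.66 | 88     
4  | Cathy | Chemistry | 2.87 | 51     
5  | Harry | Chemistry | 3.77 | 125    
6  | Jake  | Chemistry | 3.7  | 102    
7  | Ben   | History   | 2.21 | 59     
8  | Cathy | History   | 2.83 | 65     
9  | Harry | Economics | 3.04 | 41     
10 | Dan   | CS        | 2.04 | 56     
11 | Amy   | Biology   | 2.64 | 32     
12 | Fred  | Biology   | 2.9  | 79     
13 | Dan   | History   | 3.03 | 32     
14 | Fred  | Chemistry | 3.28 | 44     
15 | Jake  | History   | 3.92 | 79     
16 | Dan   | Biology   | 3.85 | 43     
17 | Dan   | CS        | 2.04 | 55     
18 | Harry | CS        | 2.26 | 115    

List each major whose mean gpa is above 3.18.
SELECT major, AVG(gpa)
FROM students
GROUP BY major
HAVING AVG(gpa) > 3.18

Result:
  Chemistry: avg=3.46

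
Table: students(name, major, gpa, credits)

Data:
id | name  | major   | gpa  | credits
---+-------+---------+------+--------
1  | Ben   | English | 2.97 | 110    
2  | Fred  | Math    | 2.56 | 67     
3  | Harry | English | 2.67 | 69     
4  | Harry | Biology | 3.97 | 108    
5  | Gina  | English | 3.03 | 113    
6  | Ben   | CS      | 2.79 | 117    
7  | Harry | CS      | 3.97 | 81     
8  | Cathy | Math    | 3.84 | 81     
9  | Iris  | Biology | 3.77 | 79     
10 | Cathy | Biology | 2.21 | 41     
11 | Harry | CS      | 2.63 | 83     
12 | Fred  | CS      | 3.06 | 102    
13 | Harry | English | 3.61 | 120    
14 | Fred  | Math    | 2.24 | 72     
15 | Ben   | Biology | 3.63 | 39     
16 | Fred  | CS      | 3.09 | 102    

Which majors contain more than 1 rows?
SELECT major, COUNT(*) as cnt
FROM students
GROUP BY major
HAVING COUNT(*) > 1

Result:
  Biology: 4
  CS: 5
  English: 4
  Math: 3

Note: HAVING filters groups after aggregation, WHERE filters rows before.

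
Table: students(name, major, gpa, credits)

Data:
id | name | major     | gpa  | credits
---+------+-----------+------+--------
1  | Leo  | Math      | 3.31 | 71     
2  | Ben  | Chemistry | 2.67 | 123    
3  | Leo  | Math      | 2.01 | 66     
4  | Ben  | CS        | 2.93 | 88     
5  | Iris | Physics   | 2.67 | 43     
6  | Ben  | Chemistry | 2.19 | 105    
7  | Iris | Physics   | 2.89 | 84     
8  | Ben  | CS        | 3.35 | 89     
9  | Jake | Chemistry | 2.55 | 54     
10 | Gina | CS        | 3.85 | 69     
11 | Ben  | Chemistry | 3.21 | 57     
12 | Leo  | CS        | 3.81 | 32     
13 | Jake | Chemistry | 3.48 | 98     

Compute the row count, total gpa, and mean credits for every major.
SELECT major,
       COUNT(*) as cnt,
       SUM(gpa) as total_gpa,
       AVG(credits) as avg_credits
FROM students
GROUP BY major

Result:
  CS: 4 records, 13.94 total gpa, 69.50 avg credits
  Chemistry: 5 records, 14.10 total gpa, 87.40 avg credits
  Math: 2 records, 5.32 total gpa, 68.50 avg credits
  Physics: 2 records, 5.56 total gpa, 63.50 avg credits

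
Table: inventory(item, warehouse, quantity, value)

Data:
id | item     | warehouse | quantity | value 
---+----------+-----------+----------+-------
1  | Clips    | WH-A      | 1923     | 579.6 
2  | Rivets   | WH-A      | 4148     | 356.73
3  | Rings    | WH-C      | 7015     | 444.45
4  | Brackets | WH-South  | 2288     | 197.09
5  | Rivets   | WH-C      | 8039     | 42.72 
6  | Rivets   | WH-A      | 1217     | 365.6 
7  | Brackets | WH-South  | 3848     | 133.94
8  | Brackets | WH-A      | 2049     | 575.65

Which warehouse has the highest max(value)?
SELECT warehouse, MAX(value) as val
FROM inventory
GROUP BY warehouse
ORDER BY val DESC
LIMIT 1

Result: WH-A with max(value) = 579.60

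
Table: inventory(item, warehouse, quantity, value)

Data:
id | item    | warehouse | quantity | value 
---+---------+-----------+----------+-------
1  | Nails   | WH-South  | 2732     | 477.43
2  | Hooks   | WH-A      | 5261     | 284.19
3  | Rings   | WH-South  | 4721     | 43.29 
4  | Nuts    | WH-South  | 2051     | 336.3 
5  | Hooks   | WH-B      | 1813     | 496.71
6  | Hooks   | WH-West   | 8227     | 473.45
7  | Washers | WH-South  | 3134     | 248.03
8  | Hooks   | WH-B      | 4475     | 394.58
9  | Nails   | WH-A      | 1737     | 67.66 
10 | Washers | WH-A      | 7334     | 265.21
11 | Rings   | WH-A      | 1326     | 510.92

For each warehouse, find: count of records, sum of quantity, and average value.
SELECT warehouse,
       COUNT(*) as cnt,
       SUM(quantity) as total_quantity,
       AVG(value) as avg_value
FROM inventory
GROUP BY warehouse

Result:
  WH-A: 4 records, 15658 total quantity, 282.00 avg value
  WH-B: 2 records, 6288 total quantity, 445.65 avg value
  WH-South: 4 records, 12638 total quantity, 276.26 avg value
  WH-West: 1 records, 8227 total quantity, 473.45 avg value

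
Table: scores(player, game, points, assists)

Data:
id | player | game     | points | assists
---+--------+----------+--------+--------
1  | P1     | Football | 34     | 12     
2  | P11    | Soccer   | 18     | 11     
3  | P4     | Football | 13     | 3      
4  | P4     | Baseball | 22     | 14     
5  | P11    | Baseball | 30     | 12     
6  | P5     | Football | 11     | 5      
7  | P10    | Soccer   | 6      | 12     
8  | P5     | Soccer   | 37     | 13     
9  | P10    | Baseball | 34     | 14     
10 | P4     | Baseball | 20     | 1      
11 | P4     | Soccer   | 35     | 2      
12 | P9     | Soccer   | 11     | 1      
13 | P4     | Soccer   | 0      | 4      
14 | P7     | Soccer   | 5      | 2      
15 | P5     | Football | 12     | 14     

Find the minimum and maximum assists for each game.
SELECT game, MIN(assists), MAX(assists)
FROM scores
GROUP BY game

Result:
  Baseball: min=1, max=14
  Football: min=3, max=14
  Soccer: min=1, max=13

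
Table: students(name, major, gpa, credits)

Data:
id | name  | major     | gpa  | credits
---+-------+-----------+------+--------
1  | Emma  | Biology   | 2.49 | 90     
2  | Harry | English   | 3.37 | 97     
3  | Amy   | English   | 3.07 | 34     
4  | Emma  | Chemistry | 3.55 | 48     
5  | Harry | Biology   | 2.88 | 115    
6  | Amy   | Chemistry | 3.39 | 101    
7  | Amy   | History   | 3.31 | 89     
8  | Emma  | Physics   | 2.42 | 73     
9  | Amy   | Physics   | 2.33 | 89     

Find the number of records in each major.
SELECT major, COUNT(*) as count
FROM students
GROUP BY major

Result:
  Biology: 2
  Chemistry: 2
  English: 2
  History: 1
  Physics: 2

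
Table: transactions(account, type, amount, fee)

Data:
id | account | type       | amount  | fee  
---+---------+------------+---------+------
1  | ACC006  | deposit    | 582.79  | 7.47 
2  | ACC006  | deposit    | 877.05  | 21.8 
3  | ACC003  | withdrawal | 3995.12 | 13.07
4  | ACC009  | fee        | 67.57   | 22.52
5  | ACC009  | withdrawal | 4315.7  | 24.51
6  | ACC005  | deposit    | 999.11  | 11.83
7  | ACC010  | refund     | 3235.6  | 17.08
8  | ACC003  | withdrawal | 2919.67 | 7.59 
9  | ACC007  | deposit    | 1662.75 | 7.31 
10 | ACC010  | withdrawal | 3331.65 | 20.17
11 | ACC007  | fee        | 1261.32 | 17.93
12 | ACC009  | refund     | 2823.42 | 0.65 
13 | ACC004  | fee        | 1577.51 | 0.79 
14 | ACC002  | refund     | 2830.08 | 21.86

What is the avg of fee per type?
SELECT type, AVG(fee) as result
FROM transactions
GROUP BY type

Result:
  deposit: 12.10
  fee: 13.75
  refund: 13.20
  withdrawal: 16.34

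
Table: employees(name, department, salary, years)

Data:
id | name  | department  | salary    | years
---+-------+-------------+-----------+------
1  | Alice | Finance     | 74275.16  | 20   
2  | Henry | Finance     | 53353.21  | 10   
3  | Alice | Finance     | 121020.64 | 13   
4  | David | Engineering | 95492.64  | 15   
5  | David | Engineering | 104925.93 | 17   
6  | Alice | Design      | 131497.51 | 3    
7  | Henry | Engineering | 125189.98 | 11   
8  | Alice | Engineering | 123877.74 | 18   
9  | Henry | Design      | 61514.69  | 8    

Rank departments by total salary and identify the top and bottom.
SELECT department, SUM(salary)
FROM employees
GROUP BY department
ORDER BY SUM(salary)

All groups:
  Design: 193012.20
  Finance: 248649.01
  Engineering: 449486.29

Highest: Engineering (449486.29)
Lowest: Design (193012.20)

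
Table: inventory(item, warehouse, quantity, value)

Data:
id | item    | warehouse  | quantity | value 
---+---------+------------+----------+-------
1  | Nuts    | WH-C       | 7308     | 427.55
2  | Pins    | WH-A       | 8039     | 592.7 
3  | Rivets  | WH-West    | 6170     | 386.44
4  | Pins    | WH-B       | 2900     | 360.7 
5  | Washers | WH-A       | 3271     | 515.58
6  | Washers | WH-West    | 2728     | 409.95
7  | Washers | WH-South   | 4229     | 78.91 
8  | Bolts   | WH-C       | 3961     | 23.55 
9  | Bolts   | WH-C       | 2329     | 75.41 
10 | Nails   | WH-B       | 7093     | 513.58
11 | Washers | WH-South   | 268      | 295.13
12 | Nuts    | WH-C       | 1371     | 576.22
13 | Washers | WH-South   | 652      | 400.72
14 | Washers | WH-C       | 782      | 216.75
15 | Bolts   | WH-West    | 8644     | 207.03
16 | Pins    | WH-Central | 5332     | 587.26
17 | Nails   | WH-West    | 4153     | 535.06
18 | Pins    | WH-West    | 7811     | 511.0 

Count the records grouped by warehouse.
SELECT warehouse, COUNT(*) as count
FROM inventory
GROUP BY warehouse

Result:
  WH-A: 2
  WH-B: 2
  WH-C: 5
  WH-Central: 1
  WH-South: 3
  WH-West: 5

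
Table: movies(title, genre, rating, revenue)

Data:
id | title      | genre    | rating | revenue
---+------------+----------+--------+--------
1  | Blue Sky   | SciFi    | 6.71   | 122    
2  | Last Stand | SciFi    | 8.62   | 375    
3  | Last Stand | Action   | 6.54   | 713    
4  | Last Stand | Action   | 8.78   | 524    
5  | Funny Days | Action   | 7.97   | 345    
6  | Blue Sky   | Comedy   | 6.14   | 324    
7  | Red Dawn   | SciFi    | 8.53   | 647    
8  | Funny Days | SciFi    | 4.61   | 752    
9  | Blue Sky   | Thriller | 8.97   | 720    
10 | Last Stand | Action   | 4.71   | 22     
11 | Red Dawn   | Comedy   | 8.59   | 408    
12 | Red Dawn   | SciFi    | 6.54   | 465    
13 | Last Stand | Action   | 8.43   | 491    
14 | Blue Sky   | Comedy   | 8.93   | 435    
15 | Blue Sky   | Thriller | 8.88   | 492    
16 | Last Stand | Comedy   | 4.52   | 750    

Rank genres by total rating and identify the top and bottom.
SELECT genre, SUM(rating)
FROM movies
GROUP BY genre
ORDER BY SUM(rating)

All groups:
  Thriller: 17.85
  Comedy: 28.18
  SciFi: 35.01
  Action: 36.43

Highest: Action (36.43)
Lowest: Thriller (17.85)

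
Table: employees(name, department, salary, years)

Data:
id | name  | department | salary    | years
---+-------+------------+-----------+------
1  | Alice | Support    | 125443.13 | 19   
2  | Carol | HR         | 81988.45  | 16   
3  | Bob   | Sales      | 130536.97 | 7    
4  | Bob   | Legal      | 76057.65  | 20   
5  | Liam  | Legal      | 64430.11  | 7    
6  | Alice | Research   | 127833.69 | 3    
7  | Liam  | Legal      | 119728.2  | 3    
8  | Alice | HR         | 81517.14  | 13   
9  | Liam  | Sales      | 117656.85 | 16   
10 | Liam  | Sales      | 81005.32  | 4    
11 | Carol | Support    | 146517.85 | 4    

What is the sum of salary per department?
SELECT department, SUM(salary) as result
FROM employees
GROUP BY department

Result:
  HR: 163505.59
  Legal: 260215.96
  Research: 127833.69
  Sales: 329199.14
  Support: 271960.98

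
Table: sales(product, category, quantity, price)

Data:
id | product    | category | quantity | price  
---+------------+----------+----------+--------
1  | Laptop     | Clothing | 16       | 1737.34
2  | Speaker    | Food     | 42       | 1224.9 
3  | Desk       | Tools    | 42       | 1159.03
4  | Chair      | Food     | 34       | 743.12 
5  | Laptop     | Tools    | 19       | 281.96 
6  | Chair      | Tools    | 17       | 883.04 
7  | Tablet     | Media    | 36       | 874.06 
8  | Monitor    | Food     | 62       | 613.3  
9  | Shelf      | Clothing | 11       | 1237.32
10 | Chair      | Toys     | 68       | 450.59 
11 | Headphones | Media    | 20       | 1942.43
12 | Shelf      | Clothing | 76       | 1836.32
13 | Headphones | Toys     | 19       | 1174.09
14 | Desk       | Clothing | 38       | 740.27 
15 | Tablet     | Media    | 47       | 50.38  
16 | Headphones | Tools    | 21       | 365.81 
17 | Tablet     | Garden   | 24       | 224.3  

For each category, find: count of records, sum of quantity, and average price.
SELECT category,
       COUNT(*) as cnt,
       SUM(quantity) as total_quantity,
       AVG(price) as avg_price
FROM sales
GROUP BY category

Result:
  Clothing: 4 records, 141 total quantity, 1387.81 avg price
  Food: 3 records, 138 total quantity, 860.44 avg price
  Garden: 1 records, 24 total quantity, 224.30 avg price
  Media: 3 records, 103 total quantity, 955.62 avg price
  Tools: 4 records, 99 total quantity, 672.46 avg price
  Toys: 2 records, 87 total quantity, 812.34 avg price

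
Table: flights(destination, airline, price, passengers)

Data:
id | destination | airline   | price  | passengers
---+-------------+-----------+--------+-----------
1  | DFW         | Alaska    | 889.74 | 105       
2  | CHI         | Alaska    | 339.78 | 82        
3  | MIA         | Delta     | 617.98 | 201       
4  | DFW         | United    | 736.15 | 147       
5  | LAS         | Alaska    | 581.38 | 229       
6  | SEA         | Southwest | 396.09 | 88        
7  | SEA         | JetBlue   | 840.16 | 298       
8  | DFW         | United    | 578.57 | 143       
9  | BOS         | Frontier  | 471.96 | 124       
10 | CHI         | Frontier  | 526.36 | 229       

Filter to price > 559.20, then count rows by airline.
SELECT airline, COUNT(*)
FROM flights
WHERE price > 559.20
GROUP BY airline

Note: WHERE filters rows before grouping.

Result:
  Alaska: 2
  Delta: 1
  JetBlue: 1
  United: 2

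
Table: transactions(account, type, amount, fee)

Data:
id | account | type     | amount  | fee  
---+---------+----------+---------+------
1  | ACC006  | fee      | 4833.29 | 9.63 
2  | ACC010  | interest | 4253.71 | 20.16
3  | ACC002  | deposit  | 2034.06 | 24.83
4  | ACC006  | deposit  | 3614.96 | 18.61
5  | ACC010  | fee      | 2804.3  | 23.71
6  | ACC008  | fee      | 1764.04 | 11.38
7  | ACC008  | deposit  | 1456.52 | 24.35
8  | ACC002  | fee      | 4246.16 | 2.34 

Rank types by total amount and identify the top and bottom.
SELECT type, SUM(amount)
FROM transactions
GROUP BY type
ORDER BY SUM(amount)

All groups:
  interest: 4253.71
  deposit: 7105.54
  fee: 13647.79

Highest: fee (13647.79)
Lowest: interest (4253.71)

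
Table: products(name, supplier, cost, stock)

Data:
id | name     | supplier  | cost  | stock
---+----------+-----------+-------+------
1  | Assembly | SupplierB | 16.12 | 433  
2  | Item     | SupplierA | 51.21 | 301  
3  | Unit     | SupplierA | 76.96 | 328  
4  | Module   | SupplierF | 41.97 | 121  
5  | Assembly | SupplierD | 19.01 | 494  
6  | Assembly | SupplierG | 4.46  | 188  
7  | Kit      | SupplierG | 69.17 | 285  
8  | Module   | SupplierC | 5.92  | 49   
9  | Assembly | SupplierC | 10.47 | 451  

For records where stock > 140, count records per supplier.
SELECT supplier, COUNT(*)
FROM products
WHERE stock > 140
GROUP BY supplier

Note: WHERE filters rows before grouping.

Result:
  SupplierA: 2
  SupplierB: 1
  SupplierC: 1
  SupplierD: 1
  SupplierG: 2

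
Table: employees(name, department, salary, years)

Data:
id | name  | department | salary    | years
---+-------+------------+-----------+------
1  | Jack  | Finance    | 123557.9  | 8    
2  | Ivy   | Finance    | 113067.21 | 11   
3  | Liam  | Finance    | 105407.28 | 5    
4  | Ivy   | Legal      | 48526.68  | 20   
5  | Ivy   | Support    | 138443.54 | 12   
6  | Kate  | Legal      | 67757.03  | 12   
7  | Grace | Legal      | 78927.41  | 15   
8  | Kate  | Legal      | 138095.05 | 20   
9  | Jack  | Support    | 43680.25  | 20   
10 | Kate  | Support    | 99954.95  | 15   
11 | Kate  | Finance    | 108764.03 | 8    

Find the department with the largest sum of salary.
SELECT department, SUM(salary) as val
FROM employees
GROUP BY department
ORDER BY val DESC
LIMIT 1

Result: Finance with sum(salary) = 450796.42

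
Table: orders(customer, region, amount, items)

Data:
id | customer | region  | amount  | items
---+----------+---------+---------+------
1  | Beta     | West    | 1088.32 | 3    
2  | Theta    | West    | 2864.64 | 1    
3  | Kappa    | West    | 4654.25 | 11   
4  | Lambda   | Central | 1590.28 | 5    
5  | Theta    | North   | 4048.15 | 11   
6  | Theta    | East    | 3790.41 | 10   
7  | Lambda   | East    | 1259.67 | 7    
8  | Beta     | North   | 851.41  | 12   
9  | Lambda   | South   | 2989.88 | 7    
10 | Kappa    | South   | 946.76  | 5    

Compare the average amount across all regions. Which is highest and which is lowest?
SELECT region, AVG(amount)
FROM orders
GROUP BY region
ORDER BY AVG(amount)

All groups:
  Central: 1590.28
  South: 1968.32
  North: 2449.78
  East: 2525.04
  West: 2869.07

Highest: West (2869.07)
Lowest: Central (1590.28)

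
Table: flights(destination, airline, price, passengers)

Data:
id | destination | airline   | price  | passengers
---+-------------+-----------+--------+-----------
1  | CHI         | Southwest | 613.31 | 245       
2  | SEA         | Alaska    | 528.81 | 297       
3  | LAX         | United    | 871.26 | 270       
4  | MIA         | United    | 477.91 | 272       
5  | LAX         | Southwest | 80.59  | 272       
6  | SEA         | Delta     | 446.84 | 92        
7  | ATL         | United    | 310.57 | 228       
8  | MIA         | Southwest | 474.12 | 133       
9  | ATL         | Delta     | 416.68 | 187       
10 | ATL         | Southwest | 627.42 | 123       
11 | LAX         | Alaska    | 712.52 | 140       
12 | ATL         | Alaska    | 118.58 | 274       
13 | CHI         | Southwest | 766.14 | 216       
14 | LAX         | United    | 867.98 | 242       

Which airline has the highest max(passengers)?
SELECT airline, MAX(passengers) as val
FROM flights
GROUP BY airline
ORDER BY val DESC
LIMIT 1

Result: Alaska with max(passengers) = 297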